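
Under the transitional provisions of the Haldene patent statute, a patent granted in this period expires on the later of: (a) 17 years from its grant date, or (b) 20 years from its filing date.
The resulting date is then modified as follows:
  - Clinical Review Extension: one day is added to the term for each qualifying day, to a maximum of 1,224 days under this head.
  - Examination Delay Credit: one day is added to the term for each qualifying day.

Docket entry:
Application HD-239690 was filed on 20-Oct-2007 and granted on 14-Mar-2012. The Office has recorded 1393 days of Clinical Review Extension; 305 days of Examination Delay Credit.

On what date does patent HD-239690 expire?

May 21, 2033

(a) grant + 17 years → 14 March 2029.
(b) filing + 20 years → 20 October 2027.
Later of the two: 14 March 2029.
Clinical Review Extension: 1393 days claimed exceeds the 1224-day cap, so +1224 days → 20 July 2032.
Examination Delay Credit: +305 days → 21 May 2033.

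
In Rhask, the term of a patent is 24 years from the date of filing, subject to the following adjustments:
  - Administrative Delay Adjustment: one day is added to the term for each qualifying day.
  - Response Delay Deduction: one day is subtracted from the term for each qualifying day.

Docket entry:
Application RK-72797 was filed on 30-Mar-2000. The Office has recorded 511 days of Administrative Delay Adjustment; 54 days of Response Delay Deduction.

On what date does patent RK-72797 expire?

Base term: filing date + 24 years → 30 March 2024.
Administrative Delay Adjustment: +511 days → 23 August 2025.
Response Delay Deduction: −54 days → 30 June 2025.

June 30, 2025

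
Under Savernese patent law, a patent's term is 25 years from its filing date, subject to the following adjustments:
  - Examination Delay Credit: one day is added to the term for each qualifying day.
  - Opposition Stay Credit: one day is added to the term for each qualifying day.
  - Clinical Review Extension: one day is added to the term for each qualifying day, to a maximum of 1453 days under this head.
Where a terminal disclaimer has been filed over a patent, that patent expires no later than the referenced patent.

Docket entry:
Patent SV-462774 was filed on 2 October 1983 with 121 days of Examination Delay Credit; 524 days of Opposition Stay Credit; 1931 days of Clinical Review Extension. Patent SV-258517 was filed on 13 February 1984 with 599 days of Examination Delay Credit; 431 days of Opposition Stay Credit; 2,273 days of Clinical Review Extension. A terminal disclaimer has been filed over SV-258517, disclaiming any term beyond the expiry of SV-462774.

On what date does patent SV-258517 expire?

Natural term of SV-258517:
  Base: filing + 25 years → 13 February 2009.
  Examination Delay Credit: +599 days → 5 October 2010.
  Opposition Stay Credit: +431 days → 10 December 2011.
  Clinical Review Extension: 2273 days claimed exceeds the 1453-day cap, so +1453 days → 2 December 2015.
Expiry of referenced patent SV-462774:
  Base: filing + 25 years → 2 October 2008.
  Examination Delay Credit: +121 days → 31 January 2009.
  Opposition Stay Credit: +524 days → 9 July 2010.
  Clinical Review Extension: 1931 days claimed exceeds the 1453-day cap, so +1453 days → 1 July 2014.
Terminal disclaimer: SV-258517 expires on the earlier of 2 December 2015 and 1 July 2014.

July 1, 2014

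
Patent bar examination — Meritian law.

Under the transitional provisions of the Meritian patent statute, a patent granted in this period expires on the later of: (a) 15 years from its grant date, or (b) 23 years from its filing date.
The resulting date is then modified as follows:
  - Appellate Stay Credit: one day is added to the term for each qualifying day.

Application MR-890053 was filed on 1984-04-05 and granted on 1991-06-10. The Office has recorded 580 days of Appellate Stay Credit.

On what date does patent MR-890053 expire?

November 5, 2008

(a) grant + 15 years → 10 June 2006.
(b) filing + 23 years → 5 April 2007.
Later of the two: 5 April 2007.
Appellate Stay Credit: +580 days → 5 November 2008.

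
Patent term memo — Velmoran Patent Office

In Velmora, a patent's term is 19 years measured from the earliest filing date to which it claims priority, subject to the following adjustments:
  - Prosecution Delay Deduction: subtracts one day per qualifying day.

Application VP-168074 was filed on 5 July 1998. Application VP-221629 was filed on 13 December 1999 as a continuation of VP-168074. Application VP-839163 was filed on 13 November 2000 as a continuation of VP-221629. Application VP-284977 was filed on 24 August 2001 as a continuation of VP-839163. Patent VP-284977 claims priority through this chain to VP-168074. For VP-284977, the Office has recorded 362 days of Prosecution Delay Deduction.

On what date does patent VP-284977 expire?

Earliest priority filing: 5 July 1998.
Base term: 5 July 1998 + 19 years → 5 July 2017.
Prosecution Delay Deduction: −362 days → 8 July 2016.

July 8, 2016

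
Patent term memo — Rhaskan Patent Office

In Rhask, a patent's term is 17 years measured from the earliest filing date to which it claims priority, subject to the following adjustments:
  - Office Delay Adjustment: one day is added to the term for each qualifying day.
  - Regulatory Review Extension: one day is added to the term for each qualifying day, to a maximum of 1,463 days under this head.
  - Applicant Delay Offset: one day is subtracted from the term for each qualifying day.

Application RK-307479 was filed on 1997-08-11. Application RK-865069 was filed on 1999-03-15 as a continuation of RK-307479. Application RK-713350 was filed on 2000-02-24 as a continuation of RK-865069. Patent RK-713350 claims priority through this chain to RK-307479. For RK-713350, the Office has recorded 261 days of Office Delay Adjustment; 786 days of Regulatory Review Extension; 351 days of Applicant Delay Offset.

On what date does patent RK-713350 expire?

2016-07-07

Earliest priority filing: 11 August 1997.
Base term: 11 August 1997 + 17 years → 11 August 2014.
Office Delay Adjustment: +261 days → 29 April 2015.
Regulatory Review Extension: 786 days (within the 1463-day cap) → +786 days → 23 June 2017.
Applicant Delay Offset: −351 days → 7 July 2016.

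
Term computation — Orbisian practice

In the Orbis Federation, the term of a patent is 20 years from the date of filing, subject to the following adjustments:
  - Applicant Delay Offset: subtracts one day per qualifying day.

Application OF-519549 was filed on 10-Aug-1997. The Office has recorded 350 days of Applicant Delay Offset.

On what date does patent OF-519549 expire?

Base term: filing date + 20 years → 10 August 2017.
Applicant Delay Offset: −350 days → 25 August 2016.

August 25, 2016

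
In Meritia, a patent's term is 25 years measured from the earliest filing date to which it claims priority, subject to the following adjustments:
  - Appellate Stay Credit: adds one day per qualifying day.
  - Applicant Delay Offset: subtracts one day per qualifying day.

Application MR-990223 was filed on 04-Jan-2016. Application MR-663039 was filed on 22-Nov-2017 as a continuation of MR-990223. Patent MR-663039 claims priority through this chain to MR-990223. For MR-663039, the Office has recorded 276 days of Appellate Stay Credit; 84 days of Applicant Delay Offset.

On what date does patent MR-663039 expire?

2041-07-15

Earliest priority filing: 4 January 2016.
Base term: 4 January 2016 + 25 years → 4 January 2041.
Appellate Stay Credit: +276 days → 7 October 2041.
Applicant Delay Offset: −84 days → 15 July 2041.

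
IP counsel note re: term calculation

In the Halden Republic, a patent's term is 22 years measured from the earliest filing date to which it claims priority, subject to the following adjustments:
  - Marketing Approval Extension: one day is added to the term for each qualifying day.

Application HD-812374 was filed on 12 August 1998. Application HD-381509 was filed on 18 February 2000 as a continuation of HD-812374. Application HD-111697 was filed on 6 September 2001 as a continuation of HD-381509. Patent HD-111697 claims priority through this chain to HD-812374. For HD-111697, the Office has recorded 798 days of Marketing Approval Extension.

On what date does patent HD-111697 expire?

October 19, 2022

Earliest priority filing: 12 August 1998.
Base term: 12 August 1998 + 22 years → 12 August 2020.
Marketing Approval Extension: +798 days → 19 October 2022.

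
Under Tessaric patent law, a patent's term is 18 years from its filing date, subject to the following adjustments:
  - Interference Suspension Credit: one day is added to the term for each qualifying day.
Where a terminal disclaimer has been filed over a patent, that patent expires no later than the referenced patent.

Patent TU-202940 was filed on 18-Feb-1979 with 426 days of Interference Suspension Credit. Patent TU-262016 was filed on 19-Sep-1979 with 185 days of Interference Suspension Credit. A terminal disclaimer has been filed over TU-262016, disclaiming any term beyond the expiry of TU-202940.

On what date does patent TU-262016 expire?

1998-03-23

Natural term of TU-262016:
  Base: filing + 18 years → 19 September 1997.
  Interference Suspension Credit: +185 days → 23 March 1998.
Expiry of referenced patent TU-202940:
  Base: filing + 18 years → 18 February 1997.
  Interference Suspension Credit: +426 days → 20 April 1998.
Terminal disclaimer: TU-262016 expires on the earlier of 23 March 1998 and 20 April 1998.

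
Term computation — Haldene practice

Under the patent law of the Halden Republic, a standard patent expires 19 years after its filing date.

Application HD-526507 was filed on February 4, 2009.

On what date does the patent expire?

February 4, 2028

Filing date + 19 years → 4 February 2028.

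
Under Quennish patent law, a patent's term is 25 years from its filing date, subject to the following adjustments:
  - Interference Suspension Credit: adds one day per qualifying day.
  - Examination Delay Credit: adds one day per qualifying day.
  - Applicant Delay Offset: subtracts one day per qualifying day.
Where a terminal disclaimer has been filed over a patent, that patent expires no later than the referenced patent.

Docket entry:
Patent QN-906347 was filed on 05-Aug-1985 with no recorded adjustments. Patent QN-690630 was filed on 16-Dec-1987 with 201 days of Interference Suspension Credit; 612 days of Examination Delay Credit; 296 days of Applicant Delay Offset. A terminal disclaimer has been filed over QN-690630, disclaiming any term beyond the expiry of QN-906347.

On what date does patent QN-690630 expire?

August 5, 2010

Natural term of QN-690630:
  Base: filing + 25 years → 16 December 2012.
  Interference Suspension Credit: +201 days → 5 July 2013.
  Examination Delay Credit: +612 days → 9 March 2015.
  Applicant Delay Offset: −296 days → 17 May 2014.
Expiry of referenced patent QN-906347:
  Base: filing + 25 years → 5 August 2010.
Terminal disclaimer: QN-690630 expires on the earlier of 17 May 2014 and 5 August 2010.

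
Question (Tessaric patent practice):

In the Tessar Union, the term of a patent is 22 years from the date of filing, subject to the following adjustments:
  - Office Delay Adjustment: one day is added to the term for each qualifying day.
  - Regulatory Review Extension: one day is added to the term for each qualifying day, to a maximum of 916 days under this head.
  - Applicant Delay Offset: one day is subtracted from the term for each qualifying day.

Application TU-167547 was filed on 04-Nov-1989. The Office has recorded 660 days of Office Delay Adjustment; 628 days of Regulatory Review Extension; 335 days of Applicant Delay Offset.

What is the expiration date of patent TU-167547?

2014-06-14

Base term: filing date + 22 years → 4 November 2011.
Office Delay Adjustment: +660 days → 25 August 2013.
Regulatory Review Extension: 628 days (within the 916-day cap) → +628 days → 15 May 2015.
Applicant Delay Offset: −335 days → 14 June 2014.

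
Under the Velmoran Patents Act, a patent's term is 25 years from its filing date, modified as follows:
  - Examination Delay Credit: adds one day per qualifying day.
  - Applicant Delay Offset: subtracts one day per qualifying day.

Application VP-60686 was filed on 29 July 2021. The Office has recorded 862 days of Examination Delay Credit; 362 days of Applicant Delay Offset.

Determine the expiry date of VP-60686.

Base term: filing date + 25 years → 29 July 2046.
Examination Delay Credit: +862 days → 7 December 2048.
Applicant Delay Offset: −362 days → 11 December 2047.

December 11, 2047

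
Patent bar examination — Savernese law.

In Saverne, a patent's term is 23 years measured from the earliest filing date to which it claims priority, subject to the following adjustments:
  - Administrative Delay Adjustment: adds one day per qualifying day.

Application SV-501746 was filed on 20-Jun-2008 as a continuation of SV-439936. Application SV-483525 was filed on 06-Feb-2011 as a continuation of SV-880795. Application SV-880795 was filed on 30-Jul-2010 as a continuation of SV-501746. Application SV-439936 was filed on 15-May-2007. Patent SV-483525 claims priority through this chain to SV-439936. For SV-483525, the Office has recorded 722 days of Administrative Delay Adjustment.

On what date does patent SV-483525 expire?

2032-05-06

Earliest priority filing: 15 May 2007.
Base term: 15 May 2007 + 23 years → 15 May 2030.
Administrative Delay Adjustment: +722 days → 6 May 2032.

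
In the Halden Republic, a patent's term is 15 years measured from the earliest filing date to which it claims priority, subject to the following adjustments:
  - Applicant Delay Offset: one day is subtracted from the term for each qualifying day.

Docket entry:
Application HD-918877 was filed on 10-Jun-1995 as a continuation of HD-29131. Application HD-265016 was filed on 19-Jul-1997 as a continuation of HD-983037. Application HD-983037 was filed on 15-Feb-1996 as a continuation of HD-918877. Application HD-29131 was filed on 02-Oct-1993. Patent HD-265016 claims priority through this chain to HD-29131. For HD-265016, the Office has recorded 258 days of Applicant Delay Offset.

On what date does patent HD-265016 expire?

January 18, 2008

Earliest priority filing: 2 October 1993.
Base term: 2 October 1993 + 15 years → 2 October 2008.
Applicant Delay Offset: −258 days → 18 January 2008.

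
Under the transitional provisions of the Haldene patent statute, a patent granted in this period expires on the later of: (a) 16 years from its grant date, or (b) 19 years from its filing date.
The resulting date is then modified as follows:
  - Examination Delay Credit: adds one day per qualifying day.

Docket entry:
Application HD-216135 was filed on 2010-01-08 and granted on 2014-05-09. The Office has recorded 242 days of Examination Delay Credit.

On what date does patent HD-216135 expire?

(a) grant + 16 years → 9 May 2030.
(b) filing + 19 years → 8 January 2029.
Later of the two: 9 May 2030.
Examination Delay Credit: +242 days → 6 January 2031.

2031-01-06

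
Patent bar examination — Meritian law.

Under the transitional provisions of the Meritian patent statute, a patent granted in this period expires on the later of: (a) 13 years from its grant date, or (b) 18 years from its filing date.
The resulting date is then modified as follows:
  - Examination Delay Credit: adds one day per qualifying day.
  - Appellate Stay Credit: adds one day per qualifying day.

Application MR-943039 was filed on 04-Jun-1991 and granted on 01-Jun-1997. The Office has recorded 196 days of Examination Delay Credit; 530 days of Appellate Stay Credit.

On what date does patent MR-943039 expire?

(a) grant + 13 years → 1 June 2010.
(b) filing + 18 years → 4 June 2009.
Later of the two: 1 June 2010.
Examination Delay Credit: +196 days → 14 December 2010.
Appellate Stay Credit: +530 days → 27 May 2012.

May 27, 2012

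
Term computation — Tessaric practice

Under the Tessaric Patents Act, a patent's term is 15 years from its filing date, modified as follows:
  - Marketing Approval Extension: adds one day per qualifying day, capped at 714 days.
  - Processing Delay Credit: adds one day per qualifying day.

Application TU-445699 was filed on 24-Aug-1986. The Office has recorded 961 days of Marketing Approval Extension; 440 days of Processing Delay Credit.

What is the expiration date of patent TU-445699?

Base term: filing date + 15 years → 24 August 2001.
Marketing Approval Extension: 961 days claimed exceeds the 714-day cap, so +714 days → 8 August 2003.
Processing Delay Credit: +440 days → 21 October 2004.

2004-10-21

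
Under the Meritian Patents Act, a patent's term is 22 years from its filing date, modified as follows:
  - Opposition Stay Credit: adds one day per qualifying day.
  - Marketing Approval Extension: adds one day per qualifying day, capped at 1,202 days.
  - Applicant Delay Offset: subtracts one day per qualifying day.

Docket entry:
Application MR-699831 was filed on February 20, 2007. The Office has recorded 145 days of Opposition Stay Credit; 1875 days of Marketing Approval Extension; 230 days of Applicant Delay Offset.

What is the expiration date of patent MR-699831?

Base term: filing date + 22 years → 20 February 2029.
Opposition Stay Credit: +145 days → 15 July 2029.
Marketing Approval Extension: 1875 days claimed exceeds the 1202-day cap, so +1202 days → 29 October 2032.
Applicant Delay Offset: −230 days → 13 March 2032.

2032-03-13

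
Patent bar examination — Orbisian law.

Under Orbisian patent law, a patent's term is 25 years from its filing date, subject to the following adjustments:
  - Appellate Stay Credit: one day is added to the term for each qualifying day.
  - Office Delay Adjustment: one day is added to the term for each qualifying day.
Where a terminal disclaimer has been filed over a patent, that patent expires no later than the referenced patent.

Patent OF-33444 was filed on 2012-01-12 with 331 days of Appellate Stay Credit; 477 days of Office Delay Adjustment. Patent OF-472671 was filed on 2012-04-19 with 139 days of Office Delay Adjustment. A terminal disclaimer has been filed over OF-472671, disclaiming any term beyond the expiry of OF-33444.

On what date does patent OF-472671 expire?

Natural term of OF-472671:
  Base: filing + 25 years → 19 April 2037.
  Office Delay Adjustment: +139 days → 5 September 2037.
Expiry of referenced patent OF-33444:
  Base: filing + 25 years → 12 January 2037.
  Appellate Stay Credit: +331 days → 9 December 2037.
  Office Delay Adjustment: +477 days → 31 March 2039.
Terminal disclaimer: OF-472671 expires on the earlier of 5 September 2037 and 31 March 2039.

September 5, 2037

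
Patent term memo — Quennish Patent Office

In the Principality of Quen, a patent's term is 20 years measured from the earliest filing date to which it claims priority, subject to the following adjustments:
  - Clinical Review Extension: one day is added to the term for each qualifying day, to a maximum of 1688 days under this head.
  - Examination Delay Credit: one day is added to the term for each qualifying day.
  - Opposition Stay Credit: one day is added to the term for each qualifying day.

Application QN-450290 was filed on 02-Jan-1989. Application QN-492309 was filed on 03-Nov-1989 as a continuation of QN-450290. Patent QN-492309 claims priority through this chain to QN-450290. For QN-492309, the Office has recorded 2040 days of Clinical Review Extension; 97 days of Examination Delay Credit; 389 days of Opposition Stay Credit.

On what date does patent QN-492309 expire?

December 16, 2014

Earliest priority filing: 2 January 1989.
Base term: 2 January 1989 + 20 years → 2 January 2009.
Clinical Review Extension: 2040 days claimed exceeds the 1688-day cap, so +1688 days → 17 August 2013.
Examination Delay Credit: +97 days → 22 November 2013.
Opposition Stay Credit: +389 days → 16 December 2014.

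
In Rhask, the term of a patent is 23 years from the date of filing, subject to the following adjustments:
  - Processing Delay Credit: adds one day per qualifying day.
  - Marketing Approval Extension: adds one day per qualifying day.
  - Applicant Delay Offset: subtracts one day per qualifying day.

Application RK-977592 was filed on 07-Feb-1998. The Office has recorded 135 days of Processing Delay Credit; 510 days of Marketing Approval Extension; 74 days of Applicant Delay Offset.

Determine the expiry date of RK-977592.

Base term: filing date + 23 years → 7 February 2021.
Processing Delay Credit: +135 days → 22 June 2021.
Marketing Approval Extension: +510 days → 14 November 2022.
Applicant Delay Offset: −74 days → 1 September 2022.

September 1, 2022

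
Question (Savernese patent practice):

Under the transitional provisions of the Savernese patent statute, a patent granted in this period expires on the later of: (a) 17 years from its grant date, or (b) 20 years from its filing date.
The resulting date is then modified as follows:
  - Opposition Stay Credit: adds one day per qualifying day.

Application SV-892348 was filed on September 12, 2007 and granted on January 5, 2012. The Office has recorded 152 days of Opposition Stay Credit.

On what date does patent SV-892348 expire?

(a) grant + 17 years → 5 January 2029.
(b) filing + 20 years → 12 September 2027.
Later of the two: 5 January 2029.
Opposition Stay Credit: +152 days → 6 June 2029.

2029-06-06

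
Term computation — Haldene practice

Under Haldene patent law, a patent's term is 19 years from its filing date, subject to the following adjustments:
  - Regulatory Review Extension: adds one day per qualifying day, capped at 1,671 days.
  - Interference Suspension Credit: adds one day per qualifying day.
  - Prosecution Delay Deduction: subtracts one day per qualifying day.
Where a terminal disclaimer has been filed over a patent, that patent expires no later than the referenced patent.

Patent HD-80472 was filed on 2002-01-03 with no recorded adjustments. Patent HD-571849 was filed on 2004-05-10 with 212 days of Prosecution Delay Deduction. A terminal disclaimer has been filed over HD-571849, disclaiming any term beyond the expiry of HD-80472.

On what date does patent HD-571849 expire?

Natural term of HD-571849:
  Base: filing + 19 years → 10 May 2023.
  Prosecution Delay Deduction: −212 days → 10 October 2022.
Expiry of referenced patent HD-80472:
  Base: filing + 19 years → 3 January 2021.
Terminal disclaimer: HD-571849 expires on the earlier of 10 October 2022 and 3 January 2021.

January 3, 2021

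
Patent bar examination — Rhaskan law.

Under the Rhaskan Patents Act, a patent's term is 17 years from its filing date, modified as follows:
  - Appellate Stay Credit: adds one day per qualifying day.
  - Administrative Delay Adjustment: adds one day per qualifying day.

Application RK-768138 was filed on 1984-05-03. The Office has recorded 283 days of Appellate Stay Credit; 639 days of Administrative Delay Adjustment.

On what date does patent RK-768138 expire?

Base term: filing date + 17 years → 3 May 2001.
Appellate Stay Credit: +283 days → 10 February 2002.
Administrative Delay Adjustment: +639 days → 11 November 2003.

November 11, 2003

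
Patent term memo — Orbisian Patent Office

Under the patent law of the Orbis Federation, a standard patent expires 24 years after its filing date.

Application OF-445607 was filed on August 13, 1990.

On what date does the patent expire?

August 13, 2014

Filing date + 24 years → 13 August 2014.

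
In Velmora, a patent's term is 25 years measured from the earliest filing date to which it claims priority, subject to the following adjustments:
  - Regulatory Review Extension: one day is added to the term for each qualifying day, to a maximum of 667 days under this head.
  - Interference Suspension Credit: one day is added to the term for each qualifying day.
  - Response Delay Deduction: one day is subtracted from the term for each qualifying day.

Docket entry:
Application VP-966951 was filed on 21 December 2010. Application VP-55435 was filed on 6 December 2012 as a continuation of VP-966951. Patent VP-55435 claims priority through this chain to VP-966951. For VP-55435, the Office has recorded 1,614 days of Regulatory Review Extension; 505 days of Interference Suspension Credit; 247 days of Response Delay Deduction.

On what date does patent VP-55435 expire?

2038-07-03

Earliest priority filing: 21 December 2010.
Base term: 21 December 2010 + 25 years → 21 December 2035.
Regulatory Review Extension: 1614 days claimed exceeds the 667-day cap, so +667 days → 18 October 2037.
Interference Suspension Credit: +505 days → 7 March 2039.
Response Delay Deduction: −247 days → 3 July 2038.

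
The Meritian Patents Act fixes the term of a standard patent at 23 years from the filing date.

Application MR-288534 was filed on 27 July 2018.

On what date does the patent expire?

July 27, 2041

Filing date + 23 years → 27 July 2041.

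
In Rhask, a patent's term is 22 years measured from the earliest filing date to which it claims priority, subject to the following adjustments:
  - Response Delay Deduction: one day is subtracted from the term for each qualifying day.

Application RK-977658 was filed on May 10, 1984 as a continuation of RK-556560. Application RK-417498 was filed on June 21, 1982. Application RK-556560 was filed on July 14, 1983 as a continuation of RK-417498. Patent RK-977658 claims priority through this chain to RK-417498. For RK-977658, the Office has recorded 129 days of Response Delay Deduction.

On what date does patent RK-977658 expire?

February 13, 2004

Earliest priority filing: 21 June 1982.
Base term: 21 June 1982 + 22 years → 21 June 2004.
Response Delay Deduction: −129 days → 13 February 2004.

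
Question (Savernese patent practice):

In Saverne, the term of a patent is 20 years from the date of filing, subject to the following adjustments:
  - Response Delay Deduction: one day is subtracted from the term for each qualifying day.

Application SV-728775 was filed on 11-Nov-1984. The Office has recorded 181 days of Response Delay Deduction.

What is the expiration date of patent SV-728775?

Base term: filing date + 20 years → 11 November 2004.
Response Delay Deduction: −181 days → 14 May 2004.

2004-05-14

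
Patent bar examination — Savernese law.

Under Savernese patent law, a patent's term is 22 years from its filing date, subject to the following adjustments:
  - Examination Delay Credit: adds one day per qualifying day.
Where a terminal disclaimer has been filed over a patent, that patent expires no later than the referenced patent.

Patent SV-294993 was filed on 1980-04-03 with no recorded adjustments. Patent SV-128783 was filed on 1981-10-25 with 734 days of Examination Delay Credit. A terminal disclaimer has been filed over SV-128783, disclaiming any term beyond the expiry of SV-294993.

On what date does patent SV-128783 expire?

Natural term of SV-128783:
  Base: filing + 22 years → 25 October 2003.
  Examination Delay Credit: +734 days → 28 October 2005.
Expiry of referenced patent SV-294993:
  Base: filing + 22 years → 3 April 2002.
Terminal disclaimer: SV-128783 expires on the earlier of 28 October 2005 and 3 April 2002.

April 3, 2002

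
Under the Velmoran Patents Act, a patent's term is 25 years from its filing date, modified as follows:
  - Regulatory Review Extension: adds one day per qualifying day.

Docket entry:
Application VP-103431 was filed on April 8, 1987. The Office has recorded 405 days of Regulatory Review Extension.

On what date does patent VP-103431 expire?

Base term: filing date + 25 years → 8 April 2012.
Regulatory Review Extension: +405 days → 18 May 2013.

2013-05-18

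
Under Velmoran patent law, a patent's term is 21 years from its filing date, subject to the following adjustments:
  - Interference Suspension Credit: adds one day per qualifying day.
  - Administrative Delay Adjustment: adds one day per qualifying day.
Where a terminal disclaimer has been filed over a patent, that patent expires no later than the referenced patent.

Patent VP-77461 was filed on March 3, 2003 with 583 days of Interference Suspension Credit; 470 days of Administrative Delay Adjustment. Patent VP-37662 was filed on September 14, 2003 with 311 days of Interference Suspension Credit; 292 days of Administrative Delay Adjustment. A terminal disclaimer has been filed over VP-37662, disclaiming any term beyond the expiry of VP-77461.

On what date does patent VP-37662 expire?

Natural term of VP-37662:
  Base: filing + 21 years → 14 September 2024.
  Interference Suspension Credit: +311 days → 22 July 2025.
  Administrative Delay Adjustment: +292 days → 10 May 2026.
Expiry of referenced patent VP-77461:
  Base: filing + 21 years → 3 March 2024.
  Interference Suspension Credit: +583 days → 7 October 2025.
  Administrative Delay Adjustment: +470 days → 20 January 2027.
Terminal disclaimer: VP-37662 expires on the earlier of 10 May 2026 and 20 January 2027.

May 10, 2026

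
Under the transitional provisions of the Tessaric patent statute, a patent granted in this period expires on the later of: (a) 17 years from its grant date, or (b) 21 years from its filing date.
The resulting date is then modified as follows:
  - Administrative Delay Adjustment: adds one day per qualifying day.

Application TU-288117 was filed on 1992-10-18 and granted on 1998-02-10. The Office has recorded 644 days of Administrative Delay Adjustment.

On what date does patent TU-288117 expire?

(a) grant + 17 years → 10 February 2015.
(b) filing + 21 years → 18 October 2013.
Later of the two: 10 February 2015.
Administrative Delay Adjustment: +644 days → 15 November 2016.

2016-11-15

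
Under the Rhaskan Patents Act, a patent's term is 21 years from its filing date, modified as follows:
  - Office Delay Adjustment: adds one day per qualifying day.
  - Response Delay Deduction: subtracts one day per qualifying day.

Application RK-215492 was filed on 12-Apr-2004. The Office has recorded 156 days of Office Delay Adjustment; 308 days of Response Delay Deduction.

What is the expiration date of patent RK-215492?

November 11, 2024

Base term: filing date + 21 years → 12 April 2025.
Office Delay Adjustment: +156 days → 15 September 2025.
Response Delay Deduction: −308 days → 11 November 2024.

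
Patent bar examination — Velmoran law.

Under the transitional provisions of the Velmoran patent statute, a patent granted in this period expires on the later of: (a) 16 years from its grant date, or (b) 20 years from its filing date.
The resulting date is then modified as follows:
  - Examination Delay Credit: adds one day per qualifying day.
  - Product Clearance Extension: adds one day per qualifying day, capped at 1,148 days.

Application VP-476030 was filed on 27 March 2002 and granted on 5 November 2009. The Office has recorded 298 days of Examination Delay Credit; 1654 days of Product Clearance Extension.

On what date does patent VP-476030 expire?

(a) grant + 16 years → 5 November 2025.
(b) filing + 20 years → 27 March 2022.
Later of the two: 5 November 2025.
Examination Delay Credit: +298 days → 30 August 2026.
Product Clearance Extension: 1654 days claimed exceeds the 1148-day cap, so +1148 days → 21 October 2029.

2029-10-21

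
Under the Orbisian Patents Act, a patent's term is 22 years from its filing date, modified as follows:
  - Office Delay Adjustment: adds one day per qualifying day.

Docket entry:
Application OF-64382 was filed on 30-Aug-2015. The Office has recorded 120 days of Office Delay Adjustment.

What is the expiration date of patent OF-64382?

December 28, 2037

Base term: filing date + 22 years → 30 August 2037.
Office Delay Adjustment: +120 days → 28 December 2037.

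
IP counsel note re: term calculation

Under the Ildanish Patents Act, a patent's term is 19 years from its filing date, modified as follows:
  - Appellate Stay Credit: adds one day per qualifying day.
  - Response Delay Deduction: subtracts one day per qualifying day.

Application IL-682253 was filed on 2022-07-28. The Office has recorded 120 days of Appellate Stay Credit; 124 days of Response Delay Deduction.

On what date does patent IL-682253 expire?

2041-07-24

Base term: filing date + 19 years → 28 July 2041.
Appellate Stay Credit: +120 days → 25 November 2041.
Response Delay Deduction: −124 days → 24 July 2041.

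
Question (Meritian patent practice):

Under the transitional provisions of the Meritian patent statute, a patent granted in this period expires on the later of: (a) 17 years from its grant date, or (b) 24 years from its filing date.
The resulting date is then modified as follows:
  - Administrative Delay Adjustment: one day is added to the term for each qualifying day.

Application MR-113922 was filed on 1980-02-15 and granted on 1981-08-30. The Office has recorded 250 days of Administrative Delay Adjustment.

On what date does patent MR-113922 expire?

2004-10-22

(a) grant + 17 years → 30 August 1998.
(b) filing + 24 years → 15 February 2004.
Later of the two: 15 February 2004.
Administrative Delay Adjustment: +250 days → 22 October 2004.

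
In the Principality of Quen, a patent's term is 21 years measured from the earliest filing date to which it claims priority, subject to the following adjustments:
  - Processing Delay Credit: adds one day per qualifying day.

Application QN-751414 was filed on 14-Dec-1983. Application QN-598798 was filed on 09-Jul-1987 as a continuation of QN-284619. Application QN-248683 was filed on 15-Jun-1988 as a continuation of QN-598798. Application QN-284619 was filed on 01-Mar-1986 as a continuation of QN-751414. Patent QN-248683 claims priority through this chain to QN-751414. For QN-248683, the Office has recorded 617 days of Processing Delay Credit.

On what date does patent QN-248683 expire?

August 23, 2006

Earliest priority filing: 14 December 1983.
Base term: 14 December 1983 + 21 years → 14 December 2004.
Processing Delay Credit: +617 days → 23 August 2006.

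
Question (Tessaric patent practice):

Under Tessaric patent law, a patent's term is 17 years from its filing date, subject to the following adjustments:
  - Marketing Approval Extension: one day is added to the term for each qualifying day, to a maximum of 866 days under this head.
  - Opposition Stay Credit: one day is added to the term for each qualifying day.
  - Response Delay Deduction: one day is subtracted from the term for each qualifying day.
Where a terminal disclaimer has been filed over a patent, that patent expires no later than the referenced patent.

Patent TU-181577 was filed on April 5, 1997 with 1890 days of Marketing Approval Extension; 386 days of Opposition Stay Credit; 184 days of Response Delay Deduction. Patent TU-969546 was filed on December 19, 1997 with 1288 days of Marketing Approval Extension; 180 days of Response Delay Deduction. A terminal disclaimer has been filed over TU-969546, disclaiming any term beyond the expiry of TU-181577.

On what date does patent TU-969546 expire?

Natural term of TU-969546:
  Base: filing + 17 years → 19 December 2014.
  Marketing Approval Extension: 1288 days claimed exceeds the 866-day cap, so +866 days → 3 May 2017.
  Response Delay Deduction: −180 days → 4 November 2016.
Expiry of referenced patent TU-181577:
  Base: filing + 17 years → 5 April 2014.
  Marketing Approval Extension: 1890 days claimed exceeds the 866-day cap, so +866 days → 18 August 2016.
  Opposition Stay Credit: +386 days → 8 September 2017.
  Response Delay Deduction: −184 days → 8 March 2017.
Terminal disclaimer: TU-969546 expires on the earlier of 4 November 2016 and 8 March 2017.

2016-11-04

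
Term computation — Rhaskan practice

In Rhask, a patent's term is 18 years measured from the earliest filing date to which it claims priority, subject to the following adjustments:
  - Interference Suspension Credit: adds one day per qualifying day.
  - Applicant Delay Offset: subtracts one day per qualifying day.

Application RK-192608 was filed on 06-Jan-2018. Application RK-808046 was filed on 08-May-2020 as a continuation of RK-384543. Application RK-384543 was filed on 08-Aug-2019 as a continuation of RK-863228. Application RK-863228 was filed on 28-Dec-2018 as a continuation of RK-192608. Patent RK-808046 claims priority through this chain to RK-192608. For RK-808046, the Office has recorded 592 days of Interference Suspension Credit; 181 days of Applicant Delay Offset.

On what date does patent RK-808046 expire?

Earliest priority filing: 6 January 2018.
Base term: 6 January 2018 + 18 years → 6 January 2036.
Interference Suspension Credit: +592 days → 20 August 2037.
Applicant Delay Offset: −181 days → 20 February 2037.

February 20, 2037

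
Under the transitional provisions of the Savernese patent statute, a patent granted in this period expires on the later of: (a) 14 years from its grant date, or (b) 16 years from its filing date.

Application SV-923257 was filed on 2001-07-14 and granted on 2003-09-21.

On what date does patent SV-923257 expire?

2017-09-21

(a) grant + 14 years → 21 September 2017.
(b) filing + 16 years → 14 July 2017.
Later of the two: 21 September 2017.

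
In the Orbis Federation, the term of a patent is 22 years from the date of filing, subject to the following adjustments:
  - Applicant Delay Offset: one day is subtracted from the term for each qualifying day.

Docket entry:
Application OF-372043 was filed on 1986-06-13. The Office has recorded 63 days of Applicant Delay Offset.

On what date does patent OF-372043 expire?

April 11, 2008

Base term: filing date + 22 years → 13 June 2008.
Applicant Delay Offset: −63 days → 11 April 2008.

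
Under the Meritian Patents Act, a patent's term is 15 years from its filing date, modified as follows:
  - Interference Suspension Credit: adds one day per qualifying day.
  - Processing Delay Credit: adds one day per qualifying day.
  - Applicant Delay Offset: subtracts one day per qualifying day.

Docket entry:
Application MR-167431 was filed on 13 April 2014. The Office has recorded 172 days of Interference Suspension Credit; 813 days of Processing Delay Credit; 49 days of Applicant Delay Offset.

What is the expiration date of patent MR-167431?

2031-11-05

Base term: filing date + 15 years → 13 April 2029.
Interference Suspension Credit: +172 days → 2 October 2029.
Processing Delay Credit: +813 days → 24 December 2031.
Applicant Delay Offset: −49 days → 5 November 2031.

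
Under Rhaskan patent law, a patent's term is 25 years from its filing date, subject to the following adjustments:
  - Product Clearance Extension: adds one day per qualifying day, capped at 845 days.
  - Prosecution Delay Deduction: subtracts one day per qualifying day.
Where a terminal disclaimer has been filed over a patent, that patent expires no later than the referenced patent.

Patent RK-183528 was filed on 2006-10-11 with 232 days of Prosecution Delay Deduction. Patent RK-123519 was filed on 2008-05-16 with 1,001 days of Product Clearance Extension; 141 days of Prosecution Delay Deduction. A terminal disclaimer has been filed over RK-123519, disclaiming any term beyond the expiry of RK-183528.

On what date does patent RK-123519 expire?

Natural term of RK-123519:
  Base: filing + 25 years → 16 May 2033.
  Product Clearance Extension: 1001 days claimed exceeds the 845-day cap, so +845 days → 8 September 2035.
  Prosecution Delay Deduction: −141 days → 20 April 2035.
Expiry of referenced patent RK-183528:
  Base: filing + 25 years → 11 October 2031.
  Prosecution Delay Deduction: −232 days → 21 February 2031.
Terminal disclaimer: RK-123519 expires on the earlier of 20 April 2035 and 21 February 2031.

2031-02-21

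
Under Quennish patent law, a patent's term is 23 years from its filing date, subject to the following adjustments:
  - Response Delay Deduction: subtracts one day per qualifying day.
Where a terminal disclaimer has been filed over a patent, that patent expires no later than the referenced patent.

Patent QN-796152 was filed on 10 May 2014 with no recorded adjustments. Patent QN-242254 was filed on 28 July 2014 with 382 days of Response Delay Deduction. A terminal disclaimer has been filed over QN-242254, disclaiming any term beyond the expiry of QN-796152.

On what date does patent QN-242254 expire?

2036-07-11

Natural term of QN-242254:
  Base: filing + 23 years → 28 July 2037.
  Response Delay Deduction: −382 days → 11 July 2036.
Expiry of referenced patent QN-796152:
  Base: filing + 23 years → 10 May 2037.
Terminal disclaimer: QN-242254 expires on the earlier of 11 July 2036 and 10 May 2037.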